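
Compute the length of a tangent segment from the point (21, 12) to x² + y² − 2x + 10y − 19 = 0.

Centre (1, −5), r² = 45. |PO|² = (20)² + (17)² = 689.
The tangent meets the radius at right angles, so tangent² = |PO|² − r² = 689 − 45 = 644.

2√161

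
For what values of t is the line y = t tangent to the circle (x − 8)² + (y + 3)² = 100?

For a tangent, require d(centre, line) = r = 10.
|0·8 + 1·(−3) − t| / √1 = 10
|t − (−3)| = 10, so t = 7 or t = −13.

t = −13 or t = 7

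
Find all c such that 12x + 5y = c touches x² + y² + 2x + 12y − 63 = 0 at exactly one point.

The line touches the circle iff its distance from (−1, −6) is 10:
|12·(−1) + 5·(−6) − c| / √169 = 10
|c − (−42)| = 10·13, so c = 88 or c = −172.

c = −172 or c = 88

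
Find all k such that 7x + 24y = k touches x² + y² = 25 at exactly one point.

Tangency holds when the distance from the centre (0, 0) to the line equals the radius 5:
|7·0 + 24·0 − k| / √625 = 5
|k| = 5·25, so k = 125 or k = −125.

k = −125 or k = 125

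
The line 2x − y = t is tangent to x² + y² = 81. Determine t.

Tangency holds when the distance from the centre (0, 0) to the line equals the radius 9:
|2·0 − 1·0 − t| / √5 = 9
|t| = 9√5.

t = ±9√5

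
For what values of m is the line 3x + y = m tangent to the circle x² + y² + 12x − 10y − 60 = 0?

m = −13 ± 11√10

For a tangent, require d(centre, line) = r = 11.
|3·(−6) + 1·5 − m| / √10 = 11
|m − (−13)| = 11√10.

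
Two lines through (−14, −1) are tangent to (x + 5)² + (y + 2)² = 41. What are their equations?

5x + 4y = −74 and 4x − 5y = −51

Write the tangent as mx − y + (−1 − m·(−14)) = 0 and set its distance from the centre to √41:
(9m − (−1))² = 41(m² + 1)
20m² + 9m − 20 = 0, so m = −5/4 or m = 4/5.
With m = −5/4: 5x + 4y = −74. With m = 4/5: 4x − 5y = −51.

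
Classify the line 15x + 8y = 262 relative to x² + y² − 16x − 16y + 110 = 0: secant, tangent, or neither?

neither

d² = (15·8 + 8·8 − (262))²/289 = 6084/289; r² = 18.
Since d² > r², the line lies outside the circle.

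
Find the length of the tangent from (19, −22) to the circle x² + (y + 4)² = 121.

2√141

With centre O = (0, −4), |OP|² = 685 and r² = 121.
Power of the point: PT² = |PO|² − r² = 564, so PT = 2√141.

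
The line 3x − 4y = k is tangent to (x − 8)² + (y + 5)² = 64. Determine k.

k = 4 or k = 84

The line touches the circle iff its distance from (8, −5) is 8:
|3·8 − 4·(−5) − k| / √25 = 8
|k − (44)| = 8·5, so k = 84 or k = 4.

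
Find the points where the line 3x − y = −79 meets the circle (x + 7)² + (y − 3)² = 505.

Substitute y = 3x + 79:
10x² + 470x + 5320 = 0  ⟹  x² + 47x + 532 = 0
x = −19 or x = −28, giving (−19, 22) and (−28, −5).

(−28, −5) and (−19, 22)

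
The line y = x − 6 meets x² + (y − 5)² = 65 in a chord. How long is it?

Substitute y = x − 6:
2x² − 22x + 56 = 0  ⟹  x² − 11x + 28 = 0
x = 7 or x = 4, giving (7, 1) and (4, −2).
|(7, 1) − (4, −2)| = √((3)² + (3)²) = 3√2.

3√2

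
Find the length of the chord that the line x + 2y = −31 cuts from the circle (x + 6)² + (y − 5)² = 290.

Substitute y = (−31 − x)/2:
5x² + 130x + 665 = 0  ⟹  x² + 26x + 133 = 0
x = −7 or x = −19, giving (−7, −12) and (−19, −6).
|(−7, −12) − (−19, −6)| = √((12)² + (−6)²) = 6√5.

6√5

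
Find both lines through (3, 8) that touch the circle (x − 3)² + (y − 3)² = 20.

x + 2y = 19 and x − 2y = −13

Write the tangent as mx − y + (8 − m·(3)) = 0 and set its distance from the centre to 2√5:
[m·(0) − (−5)]² = 20(m² + 1)
4m² − 1 = 0, so m = −1/2 or m = 1/2.
With m = −1/2: x + 2y = 19. With m = 1/2: x − 2y = −13.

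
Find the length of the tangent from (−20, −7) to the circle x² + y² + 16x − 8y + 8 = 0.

Centre (−8, 4), r² = 72. |PO|² = (−12)² + (−11)² = 265.
By the tangent–radius right angle, tangent length = √(|PO|² − r²) = √193.

√193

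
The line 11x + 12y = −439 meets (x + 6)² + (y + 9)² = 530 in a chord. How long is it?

The distance from (−6, −9) to the line is 265/√265, and r² = 530.
Chord = 2√(r² − d²) = 2·√(265) = 2√265.

2√265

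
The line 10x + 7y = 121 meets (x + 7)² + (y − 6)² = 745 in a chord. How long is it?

The distance from (−7, 6) to the line is 149/√149, and r² = 745.
Half the chord is √(r² − d²) = √(596), so the full chord is 4√149.

4√149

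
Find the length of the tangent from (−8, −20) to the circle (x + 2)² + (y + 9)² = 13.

12

With centre O = (−2, −9), |OP|² = 157 and r² = 13.
By the tangent–radius right angle, tangent length = √(|PO|² − r²) = √144 = 12.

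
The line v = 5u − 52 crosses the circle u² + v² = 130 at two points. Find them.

Substitute v = 5u − 52:
26u² − 520u + 2574 = 0  ⟹  u² − 20u + 99 = 0
u = 11 or u = 9, giving (11, 3) and (9, −7).

(9, −7) and (11, 3)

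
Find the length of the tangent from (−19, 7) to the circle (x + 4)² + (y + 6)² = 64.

With centre O = (−4, −6), |OP|² = 394 and r² = 64.
Power of the point: PT² = |PO|² − r² = 330, so PT = √330.

√330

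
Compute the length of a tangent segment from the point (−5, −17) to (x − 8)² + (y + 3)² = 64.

√301

With centre O = (8, −3), |OP|² = 365 and r² = 64.
By the tangent–radius right angle, tangent length = √(|PO|² − r²) = √301.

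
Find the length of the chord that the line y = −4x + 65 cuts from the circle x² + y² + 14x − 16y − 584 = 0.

8√17

Centre (−7, 8), r² = 697. Perpendicular distance d from centre to line = |−85| / √17 = 85/√17.
Half the chord is √(r² − d²) = √(272), so the full chord is 8√17.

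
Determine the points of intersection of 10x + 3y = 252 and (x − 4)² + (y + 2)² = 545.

(21, 14) and (27, −6)

Substitute y = (252 − 10x)/3:
109x² − 5232x + 61803 = 0  ⟹  x² − 48x + 567 = 0
x = 27 or x = 21, giving (27, −6) and (21, 14).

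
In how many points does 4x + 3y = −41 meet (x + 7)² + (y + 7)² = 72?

Substituting the line into the circle gives 25x² + 286x + 193 = 0.
Δ = 81796 − 19300 = 62496.
Two real roots: the line is a secant.

2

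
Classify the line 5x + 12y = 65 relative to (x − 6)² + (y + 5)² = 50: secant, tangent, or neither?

neither

Substituting the line into the circle gives 169x² − 2978x + 13609 = 0.
Δ = 8868484 − 9199684 = −331200.
No real roots: the line does not meet the circle.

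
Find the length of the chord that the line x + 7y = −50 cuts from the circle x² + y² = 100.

10√2

Centre (0, 0), r² = 100. Perpendicular distance d from centre to line = |50| / √50 = 50/√50.
Chord = 2√(r² − d²) = 2·√(50) = 10√2.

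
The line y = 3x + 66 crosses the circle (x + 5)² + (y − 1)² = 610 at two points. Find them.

(−26, −12) and (−14, 24)

From the line, y = 3x + 66. Substituting:
10x² + 400x + 3640 = 0  ⟹  x² + 40x + 364 = 0
x = −14 or x = −26, giving (−14, 24) and (−26, −12).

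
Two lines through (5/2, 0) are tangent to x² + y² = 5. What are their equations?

2x + y = 5 and 2x − y = 5

Let a tangent through (5/2, 0) have slope m. Its distance from (0, 0) must equal √5:
(−5/2m − (0))² = 5(m² + 1)
m² − 4 = 0, so m = −2 or m = 2.
Through (5/2, 0) these give 2x + y = 5 and 2x − y = 5.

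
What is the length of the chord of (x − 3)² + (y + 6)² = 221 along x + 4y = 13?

Centre (3, −6), r² = 221. Perpendicular distance d from centre to line = |−34| / √17 = 34/√17.
Chord = 2√(r² − d²) = 2·√(153) = 6√17.

6√17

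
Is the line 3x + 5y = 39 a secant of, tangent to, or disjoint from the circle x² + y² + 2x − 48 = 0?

disjoint

Substituting the line into the circle gives 34x² − 184x + 321 = 0.
Δ = 33856 − 43656 = −9800.
No real roots: the line does not meet the circle.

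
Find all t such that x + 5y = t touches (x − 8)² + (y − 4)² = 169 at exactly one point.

t = 28 ± 13√26

Tangency holds when the distance from the centre (8, 4) to the line equals the radius 13:
|1·8 + 5·4 − t| / √26 = 13
|t − (28)| = 13√26.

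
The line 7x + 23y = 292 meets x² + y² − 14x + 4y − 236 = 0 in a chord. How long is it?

17√2

From the line, y = (292 − 7x)/23. Substituting:
578x² − 12138x − 12716 = 0  ⟹  x² − 21x − 22 = 0
x = 22 or x = −1, giving (22, 6) and (−1, 13).
Chord length = distance between (22, 6) and (−1, 13) = √578 = 17√2.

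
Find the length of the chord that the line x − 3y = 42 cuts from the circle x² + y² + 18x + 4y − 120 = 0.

Express y = (−42 + x)/3 and substitute into the circle:
10x² + 90x + 180 = 0  ⟹  x² + 9x + 18 = 0
x = −3 or x = −6, giving (−3, −15) and (−6, −16).
Chord length = distance between (−3, −15) and (−6, −16) = √10 = √10.

√10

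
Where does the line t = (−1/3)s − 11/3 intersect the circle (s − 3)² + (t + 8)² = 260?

From the line, t = (−11 − s)/3. Substituting:
10s² − 80s − 2090 = 0  ⟹  s² − 8s − 209 = 0
s = 19 or s = −11, giving (19, −10) and (−11, 0).

(−11, 0) and (19, −10)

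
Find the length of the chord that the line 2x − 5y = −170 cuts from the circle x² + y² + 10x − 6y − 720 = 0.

Centre (−5, 3), r² = 754. Perpendicular distance d from centre to line = |145| / √29 = 145/√29.
Chord = 2√(r² − d²) = 2·√(29) = 2√29.

2√29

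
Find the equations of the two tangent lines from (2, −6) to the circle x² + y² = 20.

x + 2y = −10 and 2x − y = 10

Let a tangent through (2, −6) have slope m. Its distance from (0, 0) must equal 2√5:
[m·(−2) − (6)]² = 20(m² + 1)
2m² − 3m − 2 = 0, so m = −1/2 or m = 2.
Through (2, −6) these give x + 2y = −10 and 2x − y = 10.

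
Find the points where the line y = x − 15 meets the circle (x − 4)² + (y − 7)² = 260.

(6, −9) and (20, 5)

From the line, y = x − 15. Substituting:
2x² − 52x + 240 = 0  ⟹  x² − 26x + 120 = 0
x = 20 or x = 6, giving (20, 5) and (6, −9).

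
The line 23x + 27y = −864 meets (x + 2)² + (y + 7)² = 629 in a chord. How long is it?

Centre (−2, −7), r² = 629. Perpendicular distance d from centre to line = |629| / √1258 = 629/√1258.
Half the chord is √(r² − d²) = √(629/2), so the full chord is √1258.

√1258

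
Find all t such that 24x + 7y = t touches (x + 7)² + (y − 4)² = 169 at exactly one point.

t = −465 or t = 185

The line touches the circle iff its distance from (−7, 4) is 13:
|24·(−7) + 7·4 − t| / √625 = 13
|t − (−140)| = 13·25, so t = 185 or t = −465.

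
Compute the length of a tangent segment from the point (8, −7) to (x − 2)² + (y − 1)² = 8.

2√23

With centre O = (2, 1), |OP|² = 100 and r² = 8.
The tangent meets the radius at right angles, so tangent² = |PO|² − r² = 100 − 8 = 92.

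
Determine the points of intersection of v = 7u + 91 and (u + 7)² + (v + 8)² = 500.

Express v = 7u + 91 and substitute into the circle:
50u² + 1400u + 9350 = 0  ⟹  u² + 28u + 187 = 0
u = −11 or u = −17, giving (−11, 14) and (−17, −28).

(−17, −28) and (−11, 14)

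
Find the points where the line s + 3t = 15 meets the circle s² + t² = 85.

Express t = (15 − s)/3 and substitute into the circle:
10s² − 30s − 540 = 0  ⟹  s² − 3s − 54 = 0
s = 9 or s = −6, giving (9, 2) and (−6, 7).

(−6, 7) and (9, 2)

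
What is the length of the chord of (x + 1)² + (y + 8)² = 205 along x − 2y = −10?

8√5

Express y = (10 + x)/2 and substitute into the circle:
5x² + 60x − 140 = 0  ⟹  x² + 12x − 28 = 0
x = 2 or x = −14, giving (2, 6) and (−14, −2).
|(2, 6) − (−14, −2)| = √((16)² + (8)²) = 8√5.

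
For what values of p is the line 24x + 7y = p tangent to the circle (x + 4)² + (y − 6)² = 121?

The line touches the circle iff its distance from (−4, 6) is 11:
|24·(−4) + 7·6 − p| / √625 = 11
|p − (−54)| = 11·25, so p = 221 or p = −329.

p = −329 or p = 221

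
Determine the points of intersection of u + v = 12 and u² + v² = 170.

(−1, 13) and (13, −1)

Express v = −u + 12 and substitute into the circle:
2u² − 24u − 26 = 0  ⟹  u² − 12u − 13 = 0
u = 13 or u = −1, giving (13, −1) and (−1, 13).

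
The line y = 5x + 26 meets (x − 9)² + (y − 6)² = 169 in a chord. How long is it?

√26

Express y = 5x + 26 and substitute into the circle:
26x² + 182x + 312 = 0  ⟹  x² + 7x + 12 = 0
x = −3 or x = −4, giving (−3, 11) and (−4, 6).
Chord length = distance between (−3, 11) and (−4, 6) = √26 = √26.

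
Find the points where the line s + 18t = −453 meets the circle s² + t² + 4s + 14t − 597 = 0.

(−21, −24) and (15, −26)

From the line, t = (−453 − s)/18. Substituting:
325s² + 1950s − 102375 = 0  ⟹  s² + 6s − 315 = 0
s = 15 or s = −21, giving (15, −26) and (−21, −24).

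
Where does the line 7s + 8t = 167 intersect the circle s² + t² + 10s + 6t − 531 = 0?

Express t = (167 − 7s)/8 and substitute into the circle:
113s² − 2034s + 1921 = 0  ⟹  s² − 18s + 17 = 0
s = 17 or s = 1, giving (17, 6) and (1, 20).

(1, 20) and (17, 6)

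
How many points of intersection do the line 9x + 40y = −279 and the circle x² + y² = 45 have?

Substituting the line into the circle gives 1681x² + 5022x + 5841 = 0.
Δ = 25220484 − 39274884 = −14054400.
No real roots: the line does not meet the circle.

0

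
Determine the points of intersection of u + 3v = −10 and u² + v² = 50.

Express v = (−10 − u)/3 and substitute into the circle:
10u² + 20u − 350 = 0  ⟹  u² + 2u − 35 = 0
u = 5 or u = −7, giving (5, −5) and (−7, −1).

(−7, −1) and (5, −5)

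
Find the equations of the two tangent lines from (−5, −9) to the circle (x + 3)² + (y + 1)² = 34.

3x − 5y = 30 and 5x + 3y = −52

A line y − (−9) = m(x − (−5)) is tangent when its distance from (−3, −1) is √34:
[m·(2) − (8)]² = 34(m² + 1)
15m² + 16m − 15 = 0, so m = 3/5 or m = −5/3.
Through (−5, −9) these give 3x − 5y = 30 and 5x + 3y = −52.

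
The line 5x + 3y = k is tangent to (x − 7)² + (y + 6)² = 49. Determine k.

Tangency holds when the distance from the centre (7, −6) to the line equals the radius 7:
|5·7 + 3·(−6) − k| / √34 = 7
|k − (17)| = 7√34.

k = 17 ± 7√34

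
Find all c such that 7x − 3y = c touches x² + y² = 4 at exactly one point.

Tangency holds when the distance from the centre (0, 0) to the line equals the radius 2:
|7·0 − 3·0 − c| / √58 = 2
|c| = 2√58.

c = ±2√58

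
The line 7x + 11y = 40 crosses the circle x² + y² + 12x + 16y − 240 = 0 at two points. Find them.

(−10, 10) and (12, −4)

From the line, y = (40 − 7x)/11. Substituting:
170x² − 340x − 20400 = 0  ⟹  x² − 2x − 120 = 0
x = 12 or x = −10, giving (12, −4) and (−10, 10).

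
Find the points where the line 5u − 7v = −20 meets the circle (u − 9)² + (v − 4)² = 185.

From the line, v = (20 + 5u)/7. Substituting:
74u² − 962u − 5032 = 0  ⟹  u² − 13u − 68 = 0
u = 17 or u = −4, giving (17, 15) and (−4, 0).

(−4, 0) and (17, 15)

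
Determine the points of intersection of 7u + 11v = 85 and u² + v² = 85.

Express v = (85 − 7u)/11 and substitute into the circle:
170u² − 1190u − 3060 = 0  ⟹  u² − 7u − 18 = 0
u = 9 or u = −2, giving (9, 2) and (−2, 9).

(−2, 9) and (9, 2)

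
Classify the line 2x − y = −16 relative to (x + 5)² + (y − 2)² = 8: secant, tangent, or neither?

secant

d² = (2·(−5) − 1·2 − (−16))²/5 = 16/5; r² = 8.
Since d² < r², the line cuts the circle twice.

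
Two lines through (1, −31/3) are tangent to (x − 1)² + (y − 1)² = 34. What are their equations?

5x − 3y = 36 and 5x + 3y = −26

Write the tangent as mx − y + (−31/3 − m·(1)) = 0 and set its distance from the centre to √34:
(0m − (34/3))² = 34(m² + 1)
9m² − 25 = 0, so m = 5/3 or m = −5/3.
With m = 5/3: 5x − 3y = 36. With m = −5/3: 5x + 3y = −26.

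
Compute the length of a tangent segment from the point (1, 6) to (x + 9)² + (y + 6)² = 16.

Centre (−9, −6), r² = 16. |PO|² = (10)² + (12)² = 244.
Power of the point: PT² = |PO|² − r² = 228, so PT = 2√57.

2√57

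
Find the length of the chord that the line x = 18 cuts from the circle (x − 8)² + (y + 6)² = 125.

Centre (8, −6), r² = 125. Perpendicular distance d from centre to line = |−10| / √1 = 10.
Half the chord is √(r² − d²) = √(25), so the full chord is 10.

10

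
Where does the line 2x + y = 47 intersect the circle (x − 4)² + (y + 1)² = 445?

Express y = −2x + 47 and substitute into the circle:
5x² − 200x + 1875 = 0  ⟹  x² − 40x + 375 = 0
x = 25 or x = 15, giving (25, −3) and (15, 17).

(15, 17) and (25, −3)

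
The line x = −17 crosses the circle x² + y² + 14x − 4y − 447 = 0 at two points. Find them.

(−17, −18) and (−17, 22)

The line gives x = −17. Substituting into the circle:
y² − 4y − 396 = 0
y = 22 or y = −18, giving (−17, 22) and (−17, −18).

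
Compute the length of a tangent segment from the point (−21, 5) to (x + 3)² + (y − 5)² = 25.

√299

The centre is (−3, 5) and r = 5. The square of the distance from P to the centre is 324 + 0 = 324.
The tangent meets the radius at right angles, so tangent² = |PO|² − r² = 324 − 25 = 299.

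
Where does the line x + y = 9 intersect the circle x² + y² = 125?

Express y = −x + 9 and substitute into the circle:
2x² − 18x − 44 = 0  ⟹  x² − 9x − 22 = 0
x = 11 or x = −2, giving (11, −2) and (−2, 11).

(−2, 11) and (11, −2)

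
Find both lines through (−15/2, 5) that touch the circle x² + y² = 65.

4x − 7y = −65 and 8x − y = −65

Write the tangent as mx − y + (5 − m·(−15/2)) = 0 and set its distance from the centre to √65:
[m·(15/2) − (−5)]² = 65(m² + 1)
7m² − 60m + 32 = 0, so m = 4/7 or m = 8.
With m = 4/7: 4x − 7y = −65. With m = 8: 8x − y = −65.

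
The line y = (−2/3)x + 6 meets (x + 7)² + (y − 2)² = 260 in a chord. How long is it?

Substitute y = (18 − 2x)/3:
13x² + 78x − 1755 = 0  ⟹  x² + 6x − 135 = 0
x = 9 or x = −15, giving (9, 0) and (−15, 16).
Chord length = distance between (9, 0) and (−15, 16) = √832 = 8√13.

8√13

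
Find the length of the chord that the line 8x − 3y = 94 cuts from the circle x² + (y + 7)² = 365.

4√73

Substitute y = (−94 + 8x)/3:
73x² − 1168x + 2044 = 0  ⟹  x² − 16x + 28 = 0
x = 14 or x = 2, giving (14, 6) and (2, −26).
Chord length = distance between (14, 6) and (2, −26) = √1168 = 4√73.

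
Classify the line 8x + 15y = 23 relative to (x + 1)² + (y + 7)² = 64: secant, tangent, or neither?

Substituting the line into the circle gives 289x² − 1598x + 2209 = 0.
Discriminant = (−1598)² − 4·289·(2209) = 0.
A repeated root: the line is tangent.

tangent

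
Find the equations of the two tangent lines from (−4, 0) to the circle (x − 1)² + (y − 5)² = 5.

Let a tangent through (−4, 0) have slope m. Its distance from (1, 5) must equal √5:
[m·(5) − (5)]² = 5(m² + 1)
2m² − 5m + 2 = 0, so m = 2 or m = 1/2.
With m = 2: 2x − y = −8. With m = 1/2: x − 2y = −4.

2x − y = −8 and x − 2y = −4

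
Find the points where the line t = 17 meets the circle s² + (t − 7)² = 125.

(−5, 17) and (5, 17)

Express t = 17 and substitute into the circle:
s² − 25 = 0
s = 5 or s = −5, giving (5, 17) and (−5, 17).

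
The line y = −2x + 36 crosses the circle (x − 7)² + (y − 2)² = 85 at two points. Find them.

Substitute y = −2x + 36:
5x² − 150x + 1120 = 0  ⟹  x² − 30x + 224 = 0
x = 16 or x = 14, giving (16, 4) and (14, 8).

(14, 8) and (16, 4)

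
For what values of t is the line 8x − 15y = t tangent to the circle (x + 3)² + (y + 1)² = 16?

t = −77 or t = 59

For a tangent, require d(centre, line) = r = 4.
|8·(−3) − 15·(−1) − t| / √289 = 4
|t − (−9)| = 4·17, so t = 59 or t = −77.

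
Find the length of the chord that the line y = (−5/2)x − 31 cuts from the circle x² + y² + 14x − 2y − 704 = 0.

Centre (−7, 1), r² = 754. Perpendicular distance d from centre to line = |29| / √29 = 29/√29.
Chord = 2√(r² − d²) = 2·√(725) = 10√29.

10√29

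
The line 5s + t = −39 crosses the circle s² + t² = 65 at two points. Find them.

(−8, 1) and (−7, −4)

Express t = −5s − 39 and substitute into the circle:
26s² + 390s + 1456 = 0  ⟹  s² + 15s + 56 = 0
s = −7 or s = −8, giving (−7, −4) and (−8, 1).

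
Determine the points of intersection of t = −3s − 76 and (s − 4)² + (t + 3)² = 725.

Express t = −3s − 76 and substitute into the circle:
10s² + 430s + 4620 = 0  ⟹  s² + 43s + 462 = 0
s = −21 or s = −22, giving (−21, −13) and (−22, −10).

(−22, −10) and (−21, −13)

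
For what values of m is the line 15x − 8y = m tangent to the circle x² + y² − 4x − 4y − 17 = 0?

Tangency holds when the distance from the centre (2, 2) to the line equals the radius 5:
|15·2 − 8·2 − m| / √289 = 5
|m − (14)| = 5·17, so m = 99 or m = −71.

m = −71 or m = 99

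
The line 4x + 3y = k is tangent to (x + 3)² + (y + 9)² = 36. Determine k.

k = −69 or k = −9

For a tangent, require d(centre, line) = r = 6.
|4·(−3) + 3·(−9) − k| / √25 = 6
|k − (−39)| = 6·5, so k = −9 or k = −69.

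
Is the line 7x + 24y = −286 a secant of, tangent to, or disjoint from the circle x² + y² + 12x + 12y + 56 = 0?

tangent

Substituting the line into the circle gives 625x² + 8900x + 31684 = 0.
Δ = 79210000 − 79210000 = 0.
A repeated root: the line is tangent.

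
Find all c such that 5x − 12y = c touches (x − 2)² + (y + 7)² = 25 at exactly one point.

For a tangent, require d(centre, line) = r = 5.
|5·2 − 12·(−7) − c| / √169 = 5
|c − (94)| = 5·13, so c = 159 or c = 29.

c = 29 or c = 159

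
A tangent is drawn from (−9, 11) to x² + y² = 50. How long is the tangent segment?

With centre O = (0, 0), |OP|² = 202 and r² = 50.
Power of the point: PT² = |PO|² − r² = 152, so PT = 2√38.

2√38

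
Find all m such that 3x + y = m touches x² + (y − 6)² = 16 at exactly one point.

The line touches the circle iff its distance from (0, 6) is 4:
|3·0 + 1·6 − m| / √10 = 4
|m − (6)| = 4√10.

m = 6 ± 4√10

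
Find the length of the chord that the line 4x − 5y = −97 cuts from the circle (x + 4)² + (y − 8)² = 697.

8√41

The distance from (−4, 8) to the line is 41/√41, and r² = 697.
Half the chord is √(r² − d²) = √(656), so the full chord is 8√41.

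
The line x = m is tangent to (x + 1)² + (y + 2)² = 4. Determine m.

The line touches the circle iff its distance from (−1, −2) is 2:
|1·(−1) + 0·(−2) − m| / √1 = 2
|m − (−1)| = 2, so m = 1 or m = −3.

m = −3 or m = 1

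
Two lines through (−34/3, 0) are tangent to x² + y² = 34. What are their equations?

3x − 5y = −34 and 3x + 5y = −34

A line y − (0) = m(x − (−34/3)) is tangent when its distance from (0, 0) is √34:
(34/3m − (0))² = 34(m² + 1)
25m² − 9 = 0, so m = 3/5 or m = −3/5.
With m = 3/5: 3x − 5y = −34. With m = −3/5: 3x + 5y = −34.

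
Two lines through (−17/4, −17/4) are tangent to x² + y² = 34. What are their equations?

3x + 5y = −34 and 5x + 3y = −34

Write the tangent as mx − y + (−17/4 − m·(−17/4)) = 0 and set its distance from the centre to √34:
(17/4m − (17/4))² = 34(m² + 1)
15m² + 34m + 15 = 0, so m = −3/5 or m = −5/3.
With m = −3/5: 3x + 5y = −34. With m = −5/3: 5x + 3y = −34.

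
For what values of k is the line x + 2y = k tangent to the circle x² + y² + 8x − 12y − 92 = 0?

For a tangent, require d(centre, line) = r = 12.
|1·(−4) + 2·6 − k| / √5 = 12
|k − (8)| = 12√5.

k = 8 ± 12√5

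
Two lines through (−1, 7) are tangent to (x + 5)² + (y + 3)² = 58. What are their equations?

7x + 3y = 14 and 3x − 7y = −52

Write the tangent as mx − y + (7 − m·(−1)) = 0 and set its distance from the centre to √58:
(−4m − (−10))² = 58(m² + 1)
21m² + 40m − 21 = 0, so m = −7/3 or m = 3/7.
With m = −7/3: 7x + 3y = 14. With m = 3/7: 3x − 7y = −52.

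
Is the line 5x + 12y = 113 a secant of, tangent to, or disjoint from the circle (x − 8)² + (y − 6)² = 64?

Centre (8, 6), r² = 64. Distance² from centre to line = (−1)²/169 = 1/169.
Since d² < r², the line cuts the circle twice.

secant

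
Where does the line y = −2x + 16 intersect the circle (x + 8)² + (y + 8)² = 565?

From the line, y = −2x + 16. Substituting:
5x² − 80x + 75 = 0  ⟹  x² − 16x + 15 = 0
x = 15 or x = 1, giving (15, −14) and (1, 14).

(1, 14) and (15, −14)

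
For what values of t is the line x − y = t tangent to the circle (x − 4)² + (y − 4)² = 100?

t = ±10√2

For a tangent, require d(centre, line) = r = 10.
|1·4 − 1·4 − t| / √2 = 10
|t| = 10√2.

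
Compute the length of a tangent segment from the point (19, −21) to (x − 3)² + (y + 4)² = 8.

√537

Centre (3, −4), r² = 8. |PO|² = (16)² + (−17)² = 545.
The tangent meets the radius at right angles, so tangent² = |PO|² − r² = 545 − 8 = 537.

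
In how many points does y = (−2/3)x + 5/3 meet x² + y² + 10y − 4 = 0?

0

Substituting the line into the circle gives 13x² − 80x + 139 = 0.
Discriminant = (−80)² − 4·13·(139) = −828 < 0.
No real roots: the line does not meet the circle.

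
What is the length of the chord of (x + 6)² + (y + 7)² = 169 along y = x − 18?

7√2

The distance from (−6, −7) to the line is 17/√2, and r² = 169.
Half the chord is √(r² − d²) = √(49/2), so the full chord is 7√2.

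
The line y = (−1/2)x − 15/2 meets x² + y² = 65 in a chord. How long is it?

4√5

Express y = (−15 − x)/2 and substitute into the circle:
5x² + 30x − 35 = 0  ⟹  x² + 6x − 7 = 0
x = 1 or x = −7, giving (1, −8) and (−7, −4).
Chord length = distance between (1, −8) and (−7, −4) = √80 = 4√5.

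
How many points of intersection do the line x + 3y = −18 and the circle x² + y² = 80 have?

2

Substituting the line into the circle gives 10x² + 36x − 396 = 0.
Δ = 1296 − (−15840) = 17136.
Two real roots: the line is a secant.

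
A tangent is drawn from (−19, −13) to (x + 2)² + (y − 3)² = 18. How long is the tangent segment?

With centre O = (−2, 3), |OP|² = 545 and r² = 18.
Power of the point: PT² = |PO|² − r² = 527, so PT = √527.

√527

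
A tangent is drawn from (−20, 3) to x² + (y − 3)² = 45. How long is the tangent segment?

With centre O = (0, 3), |OP|² = 400 and r² = 45.
By the tangent–radius right angle, tangent length = √(|PO|² − r²) = √355.

√355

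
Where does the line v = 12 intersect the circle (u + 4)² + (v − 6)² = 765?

(−31, 12) and (23, 12)

Substitute v = 12:
u² + 8u − 713 = 0
u = 23 or u = −31, giving (23, 12) and (−31, 12).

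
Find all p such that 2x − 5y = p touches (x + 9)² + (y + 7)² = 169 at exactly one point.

p = 17 ± 13√29

The line touches the circle iff its distance from (−9, −7) is 13:
|2·(−9) − 5·(−7) − p| / √29 = 13
|p − (17)| = 13√29.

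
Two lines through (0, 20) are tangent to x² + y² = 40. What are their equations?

A line y − (20) = m(x − (0)) is tangent when its distance from (0, 0) is 2√10:
[m·(0) − (−20)]² = 40(m² + 1)
m² − 9 = 0, so m = −3 or m = 3.
With m = −3: 3x + y = 20. With m = 3: 3x − y = −20.

3x + y = 20 and 3x − y = −20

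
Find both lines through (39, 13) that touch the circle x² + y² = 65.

A line y − (13) = m(x − (39)) is tangent when its distance from (0, 0) is √65:
(−39m − (−13))² = 65(m² + 1)
56m² − 39m + 4 = 0, so m = 4/7 or m = 1/8.
With m = 4/7: 4x − 7y = 65. With m = 1/8: x − 8y = −65.

4x − 7y = 65 and x − 8y = −65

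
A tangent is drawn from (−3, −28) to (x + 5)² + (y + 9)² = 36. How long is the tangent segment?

√329

The centre is (−5, −9) and r = 6. The square of the distance from P to the centre is 4 + 361 = 365.
By the tangent–radius right angle, tangent length = √(|PO|² − r²) = √329.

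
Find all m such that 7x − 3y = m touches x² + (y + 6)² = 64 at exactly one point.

m = 18 ± 8√58

For a tangent, require d(centre, line) = r = 8.
|7·0 − 3·(−6) − m| / √58 = 8
|m − (18)| = 8√58.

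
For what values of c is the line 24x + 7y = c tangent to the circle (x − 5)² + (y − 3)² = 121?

c = −134 or c = 416

Tangency holds when the distance from the centre (5, 3) to the line equals the radius 11:
|24·5 + 7·3 − c| / √625 = 11
|c − (141)| = 11·25, so c = 416 or c = −134.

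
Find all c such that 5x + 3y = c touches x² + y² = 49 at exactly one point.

For a tangent, require d(centre, line) = r = 7.
|5·0 + 3·0 − c| / √34 = 7
|c| = 7√34.

c = ±7√34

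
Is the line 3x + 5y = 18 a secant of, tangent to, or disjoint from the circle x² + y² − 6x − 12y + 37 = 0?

Centre (3, 6), r² = 8. Distance² from centre to line = (21)²/34 = 441/34.
Since d² > r², the line lies outside the circle.

disjoint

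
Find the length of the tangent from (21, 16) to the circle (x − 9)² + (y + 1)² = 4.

Centre (9, −1), r² = 4. |PO|² = (12)² + (17)² = 433.
The tangent meets the radius at right angles, so tangent² = |PO|² − r² = 433 − 4 = 429.

√429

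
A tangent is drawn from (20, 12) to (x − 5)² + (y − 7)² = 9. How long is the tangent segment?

Centre (5, 7), r² = 9. |PO|² = (15)² + (5)² = 250.
Power of the point: PT² = |PO|² − r² = 241, so PT = √241.

√241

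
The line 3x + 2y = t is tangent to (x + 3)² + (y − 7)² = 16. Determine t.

t = 5 ± 4√13

The line touches the circle iff its distance from (−3, 7) is 4:
|3·(−3) + 2·7 − t| / √13 = 4
|t − (5)| = 4√13.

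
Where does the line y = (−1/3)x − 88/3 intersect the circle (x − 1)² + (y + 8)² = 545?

Express y = (−88 − x)/3 and substitute into the circle:
10x² + 110x − 800 = 0  ⟹  x² + 11x − 80 = 0
x = 5 or x = −16, giving (5, −31) and (−16, −24).

(−16, −24) and (5, −31)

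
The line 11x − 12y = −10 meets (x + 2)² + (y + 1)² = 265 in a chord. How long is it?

The distance from (−2, −1) to the line is 0/√265, and r² = 265.
Chord = 2√(r² − d²) = 2·√(265) = 2√265.

2√265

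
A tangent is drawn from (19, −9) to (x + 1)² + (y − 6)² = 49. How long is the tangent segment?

24

The centre is (−1, 6) and r = 7. The square of the distance from P to the centre is 400 + 225 = 625.
The tangent meets the radius at right angles, so tangent² = |PO|² − r² = 625 − 49 = 576.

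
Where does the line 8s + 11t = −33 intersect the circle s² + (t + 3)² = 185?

From the line, t = (−33 − 8s)/11. Substituting:
185s² − 22385 = 0  ⟹  s² − 121 = 0
s = 11 or s = −11, giving (11, −11) and (−11, 5).

(−11, 5) and (11, −11)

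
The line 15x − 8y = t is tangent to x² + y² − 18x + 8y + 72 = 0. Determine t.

For a tangent, require d(centre, line) = r = 5.
|15·9 − 8·(−4) − t| / √289 = 5
|t − (167)| = 5·17, so t = 252 or t = 82.

t = 82 or t = 252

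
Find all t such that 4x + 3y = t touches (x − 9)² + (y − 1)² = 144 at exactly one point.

t = −21 or t = 99

For a tangent, require d(centre, line) = r = 12.
|4·9 + 3·1 − t| / √25 = 12
|t − (39)| = 12·5, so t = 99 or t = −21.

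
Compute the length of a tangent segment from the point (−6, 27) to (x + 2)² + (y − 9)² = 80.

2√65

With centre O = (−2, 9), |OP|² = 340 and r² = 80.
The tangent meets the radius at right angles, so tangent² = |PO|² − r² = 340 − 80 = 260.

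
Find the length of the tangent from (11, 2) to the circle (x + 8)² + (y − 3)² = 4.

Centre (−8, 3), r² = 4. |PO|² = (19)² + (−1)² = 362.
Power of the point: PT² = |PO|² − r² = 358, so PT = √358.

√358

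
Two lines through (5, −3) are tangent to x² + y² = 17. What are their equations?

x − 4y = 17 and 4x + y = 17

Let a tangent through (5, −3) have slope m. Its distance from (0, 0) must equal √17:
[m·(−5) − (3)]² = 17(m² + 1)
4m² + 15m − 4 = 0, so m = 1/4 or m = −4.
With m = 1/4: x − 4y = 17. With m = −4: 4x + y = 17.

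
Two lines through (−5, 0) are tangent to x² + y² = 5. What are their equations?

x + 2y = −5 and x − 2y = −5

Let a tangent through (−5, 0) have slope m. Its distance from (0, 0) must equal √5:
[m·(5) − (0)]² = 5(m² + 1)
4m² − 1 = 0, so m = −1/2 or m = 1/2.
Through (−5, 0) these give x + 2y = −5 and x − 2y = −5.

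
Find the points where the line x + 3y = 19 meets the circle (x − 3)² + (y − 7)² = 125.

(−8, 9) and (13, 2)

Substitute y = (19 − x)/3:
10x² − 50x − 1040 = 0  ⟹  x² − 5x − 104 = 0
x = 13 or x = −8, giving (13, 2) and (−8, 9).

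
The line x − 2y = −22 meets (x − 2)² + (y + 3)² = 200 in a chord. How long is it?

Centre (2, −3), r² = 200. Perpendicular distance d from centre to line = |30| / √5 = 30/√5.
Chord = 2√(r² − d²) = 2·√(20) = 4√5.

4√5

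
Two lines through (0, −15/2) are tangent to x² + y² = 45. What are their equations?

x + 2y = −15 and x − 2y = 15

A line y − (−15/2) = m(x − (0)) is tangent when its distance from (0, 0) is 3√5:
(0m − (15/2))² = 45(m² + 1)
4m² − 1 = 0, so m = −1/2 or m = 1/2.
With m = −1/2: x + 2y = −15. With m = 1/2: x − 2y = 15.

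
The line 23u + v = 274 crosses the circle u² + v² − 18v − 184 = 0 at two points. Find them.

Substitute v = −23u + 274:
530u² − 12190u + 69960 = 0  ⟹  u² − 23u + 132 = 0
u = 12 or u = 11, giving (12, −2) and (11, 21).

(11, 21) and (12, −2)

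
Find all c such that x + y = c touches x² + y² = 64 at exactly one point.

c = ±8√2

The line touches the circle iff its distance from (0, 0) is 8:
|1·0 + 1·0 − c| / √2 = 8
|c| = 8√2.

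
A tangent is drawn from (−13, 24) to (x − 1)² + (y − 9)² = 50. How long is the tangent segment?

With centre O = (1, 9), |OP|² = 421 and r² = 50.
Power of the point: PT² = |PO|² − r² = 371, so PT = √371.

√371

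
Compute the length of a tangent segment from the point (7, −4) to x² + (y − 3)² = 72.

√26

With centre O = (0, 3), |OP|² = 98 and r² = 72.
The tangent meets the radius at right angles, so tangent² = |PO|² − r² = 98 − 72 = 26.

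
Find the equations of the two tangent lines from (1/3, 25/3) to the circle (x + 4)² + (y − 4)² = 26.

5x + y = 10 and x + 5y = 42

Write the tangent as mx − y + (25/3 − m·(1/3)) = 0 and set its distance from the centre to √26:
[m·(−13/3) − (−13/3)]² = 26(m² + 1)
5m² + 26m + 5 = 0, so m = −5 or m = −1/5.
With m = −5: 5x + y = 10. With m = −1/5: x + 5y = 42.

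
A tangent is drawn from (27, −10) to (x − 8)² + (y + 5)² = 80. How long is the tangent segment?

Centre (8, −5), r² = 80. |PO|² = (19)² + (−5)² = 386.
By the tangent–radius right angle, tangent length = √(|PO|² − r²) = √306 = 3√34.

3√34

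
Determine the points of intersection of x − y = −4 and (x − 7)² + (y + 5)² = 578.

Express y = x + 4 and substitute into the circle:
2x² + 4x − 448 = 0  ⟹  x² + 2x − 224 = 0
x = 14 or x = −16, giving (14, 18) and (−16, −12).

(−16, −12) and (14, 18)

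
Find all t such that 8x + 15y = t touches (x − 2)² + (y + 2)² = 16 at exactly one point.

t = −82 or t = 54

Tangency holds when the distance from the centre (2, −2) to the line equals the radius 4:
|8·2 + 15·(−2) − t| / √289 = 4
|t − (−14)| = 4·17, so t = 54 or t = −82.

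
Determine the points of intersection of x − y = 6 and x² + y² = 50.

(−1, −7) and (7, 1)

Substitute y = x − 6:
2x² − 12x − 14 = 0  ⟹  x² − 6x − 7 = 0
x = 7 or x = −1, giving (7, 1) and (−1, −7).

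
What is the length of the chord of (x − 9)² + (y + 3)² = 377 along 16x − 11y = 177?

2√377

Express y = (−177 + 16x)/11 and substitute into the circle:
377x² − 6786x − 15080 = 0  ⟹  x² − 18x − 40 = 0
x = 20 or x = −2, giving (20, 13) and (−2, −19).
|(20, 13) − (−2, −19)| = √((22)² + (32)²) = 2√377.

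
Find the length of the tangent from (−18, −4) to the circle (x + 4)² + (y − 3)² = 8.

√237

The centre is (−4, 3) and r = 2√2. The square of the distance from P to the centre is 196 + 49 = 245.
By the tangent–radius right angle, tangent length = √(|PO|² − r²) = √237.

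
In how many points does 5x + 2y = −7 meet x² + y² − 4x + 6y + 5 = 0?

Substituting the line into the circle gives 29x² − 6x − 15 = 0.
Discriminant = (−6)² − 4·29·(−15) = 1776 > 0.
Two real roots: the line is a secant.

2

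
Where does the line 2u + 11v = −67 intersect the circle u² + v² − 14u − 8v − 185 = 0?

Substitute v = (−67 − 2u)/11:
125u² − 1250u − 12000 = 0  ⟹  u² − 10u − 96 = 0
u = 16 or u = −6, giving (16, −9) and (−6, −5).

(−6, −5) and (16, −9)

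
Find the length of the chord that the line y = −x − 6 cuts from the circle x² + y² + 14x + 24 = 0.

Substitute y = −x − 6:
2x² + 26x + 60 = 0  ⟹  x² + 13x + 30 = 0
x = −3 or x = −10, giving (−3, −3) and (−10, 4).
|(−3, −3) − (−10, 4)| = √((7)² + (−7)²) = 7√2.

7√2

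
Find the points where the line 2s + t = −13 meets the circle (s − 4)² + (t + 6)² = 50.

Substitute t = −2s − 13:
5s² + 20s + 15 = 0  ⟹  s² + 4s + 3 = 0
s = −1 or s = −3, giving (−1, −11) and (−3, −7).

(−3, −7) and (−1, −11)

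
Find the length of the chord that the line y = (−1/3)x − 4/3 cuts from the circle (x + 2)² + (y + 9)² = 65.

The distance from (−2, −9) to the line is 25/√10, and r² = 65.
Half the chord is √(r² − d²) = √(5/2), so the full chord is √10.

√10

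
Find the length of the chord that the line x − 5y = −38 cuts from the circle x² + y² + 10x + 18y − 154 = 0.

2√26

Substitute y = (38 + x)/5:
26x² + 416x + 1014 = 0  ⟹  x² + 16x + 39 = 0
x = −3 or x = −13, giving (−3, 7) and (−13, 5).
Chord length = distance between (−3, 7) and (−13, 5) = √104 = 2√26.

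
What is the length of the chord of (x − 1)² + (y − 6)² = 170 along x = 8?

22

The distance from (1, 6) to the line is 7, and r² = 170.
Half the chord is √(r² − d²) = √(121), so the full chord is 22.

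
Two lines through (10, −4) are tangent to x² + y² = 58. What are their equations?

3x − 7y = 58 and 7x + 3y = 58

Let a tangent through (10, −4) have slope m. Its distance from (0, 0) must equal √58:
[m·(−10) − (4)]² = 58(m² + 1)
21m² + 40m − 21 = 0, so m = 3/7 or m = −7/3.
Through (10, −4) these give 3x − 7y = 58 and 7x + 3y = 58.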